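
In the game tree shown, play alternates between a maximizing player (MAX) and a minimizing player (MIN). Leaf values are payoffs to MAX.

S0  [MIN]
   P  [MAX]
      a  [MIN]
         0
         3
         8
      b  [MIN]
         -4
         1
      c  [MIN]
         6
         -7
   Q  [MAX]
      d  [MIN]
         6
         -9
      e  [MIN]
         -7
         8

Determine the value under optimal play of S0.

-7

a (MIN): min(0, 3, 8) = 0
b (MIN): min(-4, 1) = -4
c (MIN): min(6, -7) = -7
P (MAX): max(0, -4, -7) = 0
d (MIN): min(6, -9) = -9
e (MIN): min(-7, 8) = -7
Q (MAX): max(-9, -7) = -7
S0 (MIN): min(0, -7) = -7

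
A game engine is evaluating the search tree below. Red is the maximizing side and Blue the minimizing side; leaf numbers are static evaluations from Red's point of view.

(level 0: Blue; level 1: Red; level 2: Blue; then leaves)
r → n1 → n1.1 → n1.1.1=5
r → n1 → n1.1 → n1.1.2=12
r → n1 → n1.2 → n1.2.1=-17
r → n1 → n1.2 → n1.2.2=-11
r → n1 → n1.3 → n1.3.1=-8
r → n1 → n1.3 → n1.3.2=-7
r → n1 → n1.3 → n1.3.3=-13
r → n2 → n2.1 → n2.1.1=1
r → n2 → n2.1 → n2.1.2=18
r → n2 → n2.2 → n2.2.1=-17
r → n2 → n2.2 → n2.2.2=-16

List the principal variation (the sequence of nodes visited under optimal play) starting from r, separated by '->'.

n1.1 (Blue): min(5, 12) = 5
n1.2 (Blue): min(-17, -11) = -17
n1.3 (Blue): min(-8, -7, -13) = -13
n1 (Red): max(5, -17, -13) = 5
n2.1 (Blue): min(1, 18) = 1
n2.2 (Blue): min(-17, -16) = -17
n2 (Red): max(1, -17) = 1
r (Blue): min(5, 1) = 1
At r, Blue picks n2 (lowest: 1).
At n2, Red picks n2.1 (highest: 1).
At n2.1, Blue picks n2.1.1 (lowest: 1).
Terminal value 1.

r -> n2 -> n2.1 -> n2.1.1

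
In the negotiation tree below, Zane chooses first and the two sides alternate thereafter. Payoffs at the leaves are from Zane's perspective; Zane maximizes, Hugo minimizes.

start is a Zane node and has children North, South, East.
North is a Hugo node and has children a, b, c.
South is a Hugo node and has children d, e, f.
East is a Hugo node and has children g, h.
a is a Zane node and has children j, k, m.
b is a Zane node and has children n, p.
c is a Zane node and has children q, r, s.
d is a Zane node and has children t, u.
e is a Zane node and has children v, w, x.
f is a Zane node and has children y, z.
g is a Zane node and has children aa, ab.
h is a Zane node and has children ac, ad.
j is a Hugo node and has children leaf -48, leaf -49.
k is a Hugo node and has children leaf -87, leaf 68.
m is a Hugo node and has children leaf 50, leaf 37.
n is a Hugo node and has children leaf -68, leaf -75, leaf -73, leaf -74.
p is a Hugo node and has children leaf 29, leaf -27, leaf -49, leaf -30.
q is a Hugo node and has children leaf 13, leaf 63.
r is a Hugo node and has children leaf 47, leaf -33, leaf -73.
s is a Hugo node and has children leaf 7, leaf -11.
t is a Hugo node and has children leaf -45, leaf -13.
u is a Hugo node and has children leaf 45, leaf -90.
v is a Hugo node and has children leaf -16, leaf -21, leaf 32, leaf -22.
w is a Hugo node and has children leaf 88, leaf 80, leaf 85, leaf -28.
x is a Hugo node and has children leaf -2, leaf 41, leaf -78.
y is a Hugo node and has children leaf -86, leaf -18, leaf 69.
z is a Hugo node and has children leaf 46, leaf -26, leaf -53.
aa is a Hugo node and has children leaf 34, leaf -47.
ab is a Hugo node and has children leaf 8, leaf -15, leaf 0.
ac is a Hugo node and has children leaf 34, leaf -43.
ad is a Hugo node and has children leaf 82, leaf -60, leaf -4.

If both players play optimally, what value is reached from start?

-43

j (Hugo): min(-48, -49) = -49
k (Hugo): min(-87, 68) = -87
m (Hugo): min(50, 37) = 37
a (Zane): max(-49, -87, 37) = 37
n (Hugo): min(-68, -75, -73, -74) = -75
p (Hugo): min(29, -27, -49, -30) = -49
b (Zane): max(-75, -49) = -49
q (Hugo): min(13, 63) = 13
r (Hugo): min(47, -33, -73) = -73
s (Hugo): min(7, -11) = -11
c (Zane): max(13, -73, -11) = 13
North (Hugo): min(37, -49, 13) = -49
t (Hugo): min(-45, -13) = -45
u (Hugo): min(45, -90) = -90
d (Zane): max(-45, -90) = -45
v (Hugo): min(-16, -21, 32, -22) = -22
w (Hugo): min(88, 80, 85, -28) = -28
x (Hugo): min(-2, 41, -78) = -78
e (Zane): max(-22, -28, -78) = -22
y (Hugo): min(-86, -18, 69) = -86
z (Hugo): min(46, -26, -53) = -53
f (Zane): max(-86, -53) = -53
South (Hugo): min(-45, -22, -53) = -53
aa (Hugo): min(34, -47) = -47
ab (Hugo): min(8, -15, 0) = -15
g (Zane): max(-47, -15) = -15
ac (Hugo): min(34, -43) = -43
ad (Hugo): min(82, -60, -4) = -60
h (Zane): max(-43, -60) = -43
East (Hugo): min(-15, -43) = -43
start (Zane): max(-49, -53, -43) = -43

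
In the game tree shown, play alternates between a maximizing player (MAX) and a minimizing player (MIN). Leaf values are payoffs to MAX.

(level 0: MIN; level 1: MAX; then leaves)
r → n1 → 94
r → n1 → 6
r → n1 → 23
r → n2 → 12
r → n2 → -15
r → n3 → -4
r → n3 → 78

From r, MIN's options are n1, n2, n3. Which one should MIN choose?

n2

n1 (MAX): max(94, 6, 23) = 94
n2 (MAX): max(12, -15) = 12
n3 (MAX): max(-4, 78) = 78
r (MIN): min(94, 12, 78) = 12
MIN at r wants the lowest of {n1=94, n2=12, n3=78}, so chooses n2.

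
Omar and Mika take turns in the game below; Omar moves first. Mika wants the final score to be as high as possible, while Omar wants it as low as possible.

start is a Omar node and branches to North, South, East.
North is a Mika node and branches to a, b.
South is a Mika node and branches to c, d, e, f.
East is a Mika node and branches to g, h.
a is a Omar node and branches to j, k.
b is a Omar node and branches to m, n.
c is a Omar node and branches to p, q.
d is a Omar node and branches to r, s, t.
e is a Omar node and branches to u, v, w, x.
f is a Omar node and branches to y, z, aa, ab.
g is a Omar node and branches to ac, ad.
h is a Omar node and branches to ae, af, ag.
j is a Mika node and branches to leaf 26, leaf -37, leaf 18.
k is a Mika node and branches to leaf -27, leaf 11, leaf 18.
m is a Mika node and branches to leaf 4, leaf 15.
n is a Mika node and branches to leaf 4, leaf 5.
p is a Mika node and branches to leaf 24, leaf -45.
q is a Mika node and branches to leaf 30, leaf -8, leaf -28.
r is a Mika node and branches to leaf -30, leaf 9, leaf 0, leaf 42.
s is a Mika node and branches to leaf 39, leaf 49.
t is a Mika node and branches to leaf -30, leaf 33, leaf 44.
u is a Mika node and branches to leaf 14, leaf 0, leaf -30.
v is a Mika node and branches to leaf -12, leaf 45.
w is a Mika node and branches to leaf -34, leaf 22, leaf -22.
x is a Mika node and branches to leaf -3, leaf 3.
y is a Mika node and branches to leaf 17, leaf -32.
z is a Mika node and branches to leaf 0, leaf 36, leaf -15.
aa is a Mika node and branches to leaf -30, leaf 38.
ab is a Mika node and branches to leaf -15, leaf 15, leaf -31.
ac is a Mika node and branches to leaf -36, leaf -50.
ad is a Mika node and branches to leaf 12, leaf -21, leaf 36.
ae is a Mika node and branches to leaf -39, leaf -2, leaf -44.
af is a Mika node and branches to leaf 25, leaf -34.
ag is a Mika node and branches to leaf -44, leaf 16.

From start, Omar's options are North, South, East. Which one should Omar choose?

East

j (Mika): max(26, -37, 18) = 26
k (Mika): max(-27, 11, 18) = 18
a (Omar): min(26, 18) = 18
m (Mika): max(4, 15) = 15
n (Mika): max(4, 5) = 5
b (Omar): min(15, 5) = 5
North (Mika): max(18, 5) = 18
p (Mika): max(24, -45) = 24
q (Mika): max(30, -8, -28) = 30
c (Omar): min(24, 30) = 24
r (Mika): max(-30, 9, 0, 42) = 42
s (Mika): max(39, 49) = 49
t (Mika): max(-30, 33, 44) = 44
d (Omar): min(42, 49, 44) = 42
u (Mika): max(14, 0, -30) = 14
v (Mika): max(-12, 45) = 45
w (Mika): max(-34, 22, -22) = 22
x (Mika): max(-3, 3) = 3
e (Omar): min(14, 45, 22, 3) = 3
y (Mika): max(17, -32) = 17
z (Mika): max(0, 36, -15) = 36
aa (Mika): max(-30, 38) = 38
ab (Mika): max(-15, 15, -31) = 15
f (Omar): min(17, 36, 38, 15) = 15
South (Mika): max(24, 42, 3, 15) = 42
ac (Mika): max(-36, -50) = -36
ad (Mika): max(12, -21, 36) = 36
g (Omar): min(-36, 36) = -36
ae (Mika): max(-39, -2, -44) = -2
af (Mika): max(25, -34) = 25
ag (Mika): max(-44, 16) = 16
h (Omar): min(-2, 25, 16) = -2
East (Mika): max(-36, -2) = -2
start (Omar): min(18, 42, -2) = -2
Omar at start wants the lowest of {North=18, South=42, East=-2}, so chooses East.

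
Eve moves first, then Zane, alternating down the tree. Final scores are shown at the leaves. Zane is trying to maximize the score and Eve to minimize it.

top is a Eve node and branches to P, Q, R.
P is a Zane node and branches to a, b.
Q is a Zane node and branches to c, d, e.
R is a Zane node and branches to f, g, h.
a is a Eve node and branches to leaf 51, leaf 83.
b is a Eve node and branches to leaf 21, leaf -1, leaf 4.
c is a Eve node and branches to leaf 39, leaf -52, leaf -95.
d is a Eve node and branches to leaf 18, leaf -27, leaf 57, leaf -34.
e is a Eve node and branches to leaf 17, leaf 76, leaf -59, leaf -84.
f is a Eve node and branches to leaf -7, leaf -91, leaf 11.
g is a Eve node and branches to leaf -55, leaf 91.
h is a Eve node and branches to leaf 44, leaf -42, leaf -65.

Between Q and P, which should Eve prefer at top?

Q

c (Eve): min(39, -52, -95) = -95
d (Eve): min(18, -27, 57, -34) = -34
e (Eve): min(17, 76, -59, -84) = -84
Q (Zane): max(-95, -34, -84) = -34
a (Eve): min(51, 83) = 51
b (Eve): min(21, -1, 4) = -1
P (Zane): max(51, -1) = 51
Eve prefers the lower value; Q=-34, P=51. Q is better since -34 < 51.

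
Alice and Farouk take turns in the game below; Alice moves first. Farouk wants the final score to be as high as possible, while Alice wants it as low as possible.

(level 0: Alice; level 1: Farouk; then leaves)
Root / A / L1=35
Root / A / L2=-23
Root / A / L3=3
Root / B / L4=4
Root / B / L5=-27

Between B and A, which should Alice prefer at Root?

B (Farouk): max(4, -27) = 4
A (Farouk): max(35, -23, 3) = 35
Alice prefers the lower value; B=4, A=35. B is better since 4 < 35.

B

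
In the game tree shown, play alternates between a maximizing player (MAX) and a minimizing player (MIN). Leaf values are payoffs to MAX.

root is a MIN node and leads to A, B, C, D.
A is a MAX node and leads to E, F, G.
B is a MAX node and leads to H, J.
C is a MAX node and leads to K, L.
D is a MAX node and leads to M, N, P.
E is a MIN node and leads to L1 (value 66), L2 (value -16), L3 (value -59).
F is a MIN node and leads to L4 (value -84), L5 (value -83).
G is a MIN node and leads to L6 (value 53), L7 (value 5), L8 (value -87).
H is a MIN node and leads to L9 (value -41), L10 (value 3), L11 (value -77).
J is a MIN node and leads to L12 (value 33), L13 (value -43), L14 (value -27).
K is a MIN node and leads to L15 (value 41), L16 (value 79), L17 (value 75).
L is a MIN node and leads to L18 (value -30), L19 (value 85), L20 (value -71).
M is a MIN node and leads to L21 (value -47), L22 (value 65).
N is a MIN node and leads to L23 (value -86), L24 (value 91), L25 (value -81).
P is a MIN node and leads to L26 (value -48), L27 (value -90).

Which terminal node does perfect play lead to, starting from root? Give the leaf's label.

E (MIN): min(66, -16, -59) = -59
F (MIN): min(-84, -83) = -84
G (MIN): min(53, 5, -87) = -87
A (MAX): max(-59, -84, -87) = -59
H (MIN): min(-41, 3, -77) = -77
J (MIN): min(33, -43, -27) = -43
B (MAX): max(-77, -43) = -43
K (MIN): min(41, 79, 75) = 41
L (MIN): min(-30, 85, -71) = -71
C (MAX): max(41, -71) = 41
M (MIN): min(-47, 65) = -47
N (MIN): min(-86, 91, -81) = -86
P (MIN): min(-48, -90) = -90
D (MAX): max(-47, -86, -90) = -47
root (MIN): min(-59, -43, 41, -47) = -59
At root, MIN picks A (lowest: -59).
At A, MAX picks E (highest: -59).
At E, MIN picks L3 (lowest: -59).
Terminal value -59.

L3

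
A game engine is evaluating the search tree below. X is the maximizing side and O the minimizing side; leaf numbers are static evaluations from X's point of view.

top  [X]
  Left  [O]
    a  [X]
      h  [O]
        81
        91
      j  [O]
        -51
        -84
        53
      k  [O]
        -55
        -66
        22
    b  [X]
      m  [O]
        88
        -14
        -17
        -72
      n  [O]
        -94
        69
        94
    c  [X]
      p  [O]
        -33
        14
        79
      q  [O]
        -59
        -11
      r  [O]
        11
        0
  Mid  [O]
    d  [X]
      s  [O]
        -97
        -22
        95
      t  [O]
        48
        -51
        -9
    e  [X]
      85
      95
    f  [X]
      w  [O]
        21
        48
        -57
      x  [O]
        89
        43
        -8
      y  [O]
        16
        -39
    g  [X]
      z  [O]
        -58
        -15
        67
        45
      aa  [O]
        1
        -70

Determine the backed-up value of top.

-58

h (O): min(81, 91) = 81
j (O): min(-51, -84, 53) = -84
k (O): min(-55, -66, 22) = -66
a (X): max(81, -84, -66) = 81
m (O): min(88, -14, -17, -72) = -72
n (O): min(-94, 69, 94) = -94
b (X): max(-72, -94) = -72
p (O): min(-33, 14, 79) = -33
q (O): min(-59, -11) = -59
r (O): min(11, 0) = 0
c (X): max(-33, -59, 0) = 0
Left (O): min(81, -72, 0) = -72
s (O): min(-97, -22, 95) = -97
t (O): min(48, -51, -9) = -51
d (X): max(-97, -51) = -51
e (X): max(85, 95) = 95
w (O): min(21, 48, -57) = -57
x (O): min(89, 43, -8) = -8
y (O): min(16, -39) = -39
f (X): max(-57, -8, -39) = -8
z (O): min(-58, -15, 67, 45) = -58
aa (O): min(1, -70) = -70
g (X): max(-58, -70) = -58
Mid (O): min(-51, 95, -8, -58) = -58
top (X): max(-72, -58) = -58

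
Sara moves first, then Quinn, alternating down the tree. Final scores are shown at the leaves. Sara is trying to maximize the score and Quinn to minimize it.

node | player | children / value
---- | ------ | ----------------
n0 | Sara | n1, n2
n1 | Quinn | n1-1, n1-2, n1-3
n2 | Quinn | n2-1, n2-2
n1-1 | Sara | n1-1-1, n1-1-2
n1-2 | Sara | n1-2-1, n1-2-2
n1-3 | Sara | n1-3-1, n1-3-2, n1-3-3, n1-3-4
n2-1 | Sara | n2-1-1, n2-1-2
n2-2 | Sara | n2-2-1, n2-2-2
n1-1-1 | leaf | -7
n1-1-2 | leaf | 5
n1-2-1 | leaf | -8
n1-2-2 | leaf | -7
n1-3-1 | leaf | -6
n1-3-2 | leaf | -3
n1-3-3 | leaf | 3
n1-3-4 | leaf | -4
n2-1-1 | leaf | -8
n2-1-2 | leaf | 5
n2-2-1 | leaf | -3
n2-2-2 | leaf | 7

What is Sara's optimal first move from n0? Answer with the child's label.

n1-1 (Sara): max(-7, 5) = 5
n1-2 (Sara): max(-8, -7) = -7
n1-3 (Sara): max(-6, -3, 3, -4) = 3
n1 (Quinn): min(5, -7, 3) = -7
n2-1 (Sara): max(-8, 5) = 5
n2-2 (Sara): max(-3, 7) = 7
n2 (Quinn): min(5, 7) = 5
n0 (Sara): max(-7, 5) = 5
Sara at n0 wants the highest of {n1=-7, n2=5}, so chooses n2.

n2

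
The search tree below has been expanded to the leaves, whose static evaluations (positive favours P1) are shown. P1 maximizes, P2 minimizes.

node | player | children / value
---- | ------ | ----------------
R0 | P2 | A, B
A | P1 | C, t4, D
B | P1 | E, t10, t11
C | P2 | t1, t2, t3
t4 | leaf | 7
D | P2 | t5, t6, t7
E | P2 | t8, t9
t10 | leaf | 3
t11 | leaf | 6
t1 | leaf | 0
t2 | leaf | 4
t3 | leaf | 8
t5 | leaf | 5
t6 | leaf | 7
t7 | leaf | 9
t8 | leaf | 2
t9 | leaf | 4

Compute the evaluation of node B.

6

E (P2): min(2, 4) = 2
B (P1): max(2, 3, 6) = 6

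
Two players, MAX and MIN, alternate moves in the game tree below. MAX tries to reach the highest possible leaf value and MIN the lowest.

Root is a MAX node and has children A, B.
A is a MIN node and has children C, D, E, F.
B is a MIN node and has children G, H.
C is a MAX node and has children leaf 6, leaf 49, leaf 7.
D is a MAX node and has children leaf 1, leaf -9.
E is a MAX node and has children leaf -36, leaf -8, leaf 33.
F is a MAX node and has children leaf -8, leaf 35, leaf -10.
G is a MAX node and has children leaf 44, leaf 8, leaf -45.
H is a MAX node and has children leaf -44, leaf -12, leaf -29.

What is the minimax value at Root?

1

C (MAX): max(6, 49, 7) = 49
D (MAX): max(1, -9) = 1
E (MAX): max(-36, -8, 33) = 33
F (MAX): max(-8, 35, -10) = 35
A (MIN): min(49, 1, 33, 35) = 1
G (MAX): max(44, 8, -45) = 44
H (MAX): max(-44, -12, -29) = -12
B (MIN): min(44, -12) = -12
Root (MAX): max(1, -12) = 1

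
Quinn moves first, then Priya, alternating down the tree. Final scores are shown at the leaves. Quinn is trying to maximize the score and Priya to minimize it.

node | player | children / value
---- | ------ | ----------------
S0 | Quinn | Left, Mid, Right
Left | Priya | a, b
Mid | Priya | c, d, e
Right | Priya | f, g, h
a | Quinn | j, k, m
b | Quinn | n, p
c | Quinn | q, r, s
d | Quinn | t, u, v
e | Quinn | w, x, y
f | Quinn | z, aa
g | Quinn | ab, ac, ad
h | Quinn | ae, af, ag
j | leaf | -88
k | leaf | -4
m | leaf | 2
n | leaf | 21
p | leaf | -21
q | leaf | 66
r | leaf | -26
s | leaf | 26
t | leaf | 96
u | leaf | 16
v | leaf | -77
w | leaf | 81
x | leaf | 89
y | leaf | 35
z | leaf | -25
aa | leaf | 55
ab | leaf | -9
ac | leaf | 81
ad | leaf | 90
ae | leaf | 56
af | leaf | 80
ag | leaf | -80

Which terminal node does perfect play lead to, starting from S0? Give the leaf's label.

a (Quinn): max(-88, -4, 2) = 2
b (Quinn): max(21, -21) = 21
Left (Priya): min(2, 21) = 2
c (Quinn): max(66, -26, 26) = 66
d (Quinn): max(96, 16, -77) = 96
e (Quinn): max(81, 89, 35) = 89
Mid (Priya): min(66, 96, 89) = 66
f (Quinn): max(-25, 55) = 55
g (Quinn): max(-9, 81, 90) = 90
h (Quinn): max(56, 80, -80) = 80
Right (Priya): min(55, 90, 80) = 55
S0 (Quinn): max(2, 66, 55) = 66
At S0, Quinn picks Mid (highest: 66).
At Mid, Priya picks c (lowest: 66).
At c, Quinn picks q (highest: 66).
Terminal value 66.

q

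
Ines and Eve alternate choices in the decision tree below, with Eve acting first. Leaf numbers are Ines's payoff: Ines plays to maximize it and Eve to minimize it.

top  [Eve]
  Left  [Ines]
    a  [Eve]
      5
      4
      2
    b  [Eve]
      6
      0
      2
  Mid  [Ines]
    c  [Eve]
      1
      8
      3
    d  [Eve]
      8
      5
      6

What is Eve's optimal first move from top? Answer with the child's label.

Left

a (Eve): min(5, 4, 2) = 2
b (Eve): min(6, 0, 2) = 0
Left (Ines): max(2, 0) = 2
c (Eve): min(1, 8, 3) = 1
d (Eve): min(8, 5, 6) = 5
Mid (Ines): max(1, 5) = 5
top (Eve): min(2, 5) = 2
Eve at top wants the lowest of {Left=2, Mid=5}, so chooses Left.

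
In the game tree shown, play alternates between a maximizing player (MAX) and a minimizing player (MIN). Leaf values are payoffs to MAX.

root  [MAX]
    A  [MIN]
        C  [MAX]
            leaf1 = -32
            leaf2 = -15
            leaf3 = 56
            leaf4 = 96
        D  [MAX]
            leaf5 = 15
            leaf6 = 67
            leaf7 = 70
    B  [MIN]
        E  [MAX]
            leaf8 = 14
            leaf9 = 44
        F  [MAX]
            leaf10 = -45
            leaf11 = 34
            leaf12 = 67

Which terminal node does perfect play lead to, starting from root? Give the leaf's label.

C (MAX): max(-32, -15, 56, 96) = 96
D (MAX): max(15, 67, 70) = 70
A (MIN): min(96, 70) = 70
E (MAX): max(14, 44) = 44
F (MAX): max(-45, 34, 67) = 67
B (MIN): min(44, 67) = 44
root (MAX): max(70, 44) = 70
At root, MAX picks A (highest: 70).
At A, MIN picks D (lowest: 70).
At D, MAX picks leaf7 (highest: 70).
Terminal value 70.

leaf7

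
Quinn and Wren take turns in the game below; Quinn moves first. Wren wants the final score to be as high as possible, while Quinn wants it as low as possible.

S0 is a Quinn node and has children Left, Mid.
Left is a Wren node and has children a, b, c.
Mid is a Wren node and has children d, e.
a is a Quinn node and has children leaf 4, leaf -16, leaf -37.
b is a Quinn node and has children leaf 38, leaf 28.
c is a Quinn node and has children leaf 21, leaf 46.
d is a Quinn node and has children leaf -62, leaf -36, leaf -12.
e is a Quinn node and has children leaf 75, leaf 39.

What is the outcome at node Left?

28

a (Quinn): min(4, -16, -37) = -37
b (Quinn): min(38, 28) = 28
c (Quinn): min(21, 46) = 21
Left (Wren): max(-37, 28, 21) = 28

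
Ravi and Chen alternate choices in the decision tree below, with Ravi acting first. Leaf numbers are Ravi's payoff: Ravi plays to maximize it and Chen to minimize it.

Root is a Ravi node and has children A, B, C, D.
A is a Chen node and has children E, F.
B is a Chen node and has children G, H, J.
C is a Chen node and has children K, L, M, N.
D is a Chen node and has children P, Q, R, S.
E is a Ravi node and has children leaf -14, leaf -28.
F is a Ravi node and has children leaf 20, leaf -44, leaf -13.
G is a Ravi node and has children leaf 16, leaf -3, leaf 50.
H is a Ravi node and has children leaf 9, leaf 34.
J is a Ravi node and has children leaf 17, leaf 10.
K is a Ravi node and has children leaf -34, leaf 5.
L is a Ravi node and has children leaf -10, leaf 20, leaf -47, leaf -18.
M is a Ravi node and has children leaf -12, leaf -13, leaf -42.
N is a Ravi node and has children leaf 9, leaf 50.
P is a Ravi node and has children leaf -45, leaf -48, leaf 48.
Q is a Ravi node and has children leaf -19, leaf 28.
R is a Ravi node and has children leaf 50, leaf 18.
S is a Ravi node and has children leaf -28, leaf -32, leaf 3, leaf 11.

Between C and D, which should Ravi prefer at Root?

K (Ravi): max(-34, 5) = 5
L (Ravi): max(-10, 20, -47, -18) = 20
M (Ravi): max(-12, -13, -42) = -12
N (Ravi): max(9, 50) = 50
C (Chen): min(5, 20, -12, 50) = -12
P (Ravi): max(-45, -48, 48) = 48
Q (Ravi): max(-19, 28) = 28
R (Ravi): max(50, 18) = 50
S (Ravi): max(-28, -32, 3, 11) = 11
D (Chen): min(48, 28, 50, 11) = 11
Ravi prefers the higher value; C=-12, D=11. D is better since 11 > -12.

D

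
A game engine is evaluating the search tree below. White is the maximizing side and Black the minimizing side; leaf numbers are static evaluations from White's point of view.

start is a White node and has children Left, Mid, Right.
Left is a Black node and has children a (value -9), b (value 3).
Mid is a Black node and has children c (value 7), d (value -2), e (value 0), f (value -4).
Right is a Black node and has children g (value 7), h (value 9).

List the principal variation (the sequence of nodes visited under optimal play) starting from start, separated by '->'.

Left (Black): min(-9, 3) = -9
Mid (Black): min(7, -2, 0, -4) = -4
Right (Black): min(7, 9) = 7
start (White): max(-9, -4, 7) = 7
At start, White picks Right (highest: 7).
At Right, Black picks g (lowest: 7).
Terminal value 7.

start -> Right -> g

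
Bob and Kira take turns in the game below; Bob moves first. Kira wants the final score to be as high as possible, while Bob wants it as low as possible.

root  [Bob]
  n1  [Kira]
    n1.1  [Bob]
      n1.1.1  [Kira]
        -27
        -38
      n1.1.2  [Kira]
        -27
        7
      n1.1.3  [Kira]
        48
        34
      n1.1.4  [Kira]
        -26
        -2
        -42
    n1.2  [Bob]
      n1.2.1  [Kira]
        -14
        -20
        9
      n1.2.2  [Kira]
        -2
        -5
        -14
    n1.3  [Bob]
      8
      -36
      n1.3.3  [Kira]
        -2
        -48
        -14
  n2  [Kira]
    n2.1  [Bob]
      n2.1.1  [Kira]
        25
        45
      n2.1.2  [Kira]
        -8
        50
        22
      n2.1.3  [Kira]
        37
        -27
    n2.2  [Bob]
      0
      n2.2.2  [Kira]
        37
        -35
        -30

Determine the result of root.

-2

n1.1.1 (Kira): max(-27, -38) = -27
n1.1.2 (Kira): max(-27, 7) = 7
n1.1.3 (Kira): max(48, 34) = 48
n1.1.4 (Kira): max(-26, -2, -42) = -2
n1.1 (Bob): min(-27, 7, 48, -2) = -27
n1.2.1 (Kira): max(-14, -20, 9) = 9
n1.2.2 (Kira): max(-2, -5, -14) = -2
n1.2 (Bob): min(9, -2) = -2
n1.3.3 (Kira): max(-2, -48, -14) = -2
n1.3 (Bob): min(8, -36, -2) = -36
n1 (Kira): max(-27, -2, -36) = -2
n2.1.1 (Kira): max(25, 45) = 45
n2.1.2 (Kira): max(-8, 50, 22) = 50
n2.1.3 (Kira): max(37, -27) = 37
n2.1 (Bob): min(45, 50, 37) = 37
n2.2.2 (Kira): max(37, -35, -30) = 37
n2.2 (Bob): min(0, 37) = 0
n2 (Kira): max(37, 0) = 37
root (Bob): min(-2, 37) = -2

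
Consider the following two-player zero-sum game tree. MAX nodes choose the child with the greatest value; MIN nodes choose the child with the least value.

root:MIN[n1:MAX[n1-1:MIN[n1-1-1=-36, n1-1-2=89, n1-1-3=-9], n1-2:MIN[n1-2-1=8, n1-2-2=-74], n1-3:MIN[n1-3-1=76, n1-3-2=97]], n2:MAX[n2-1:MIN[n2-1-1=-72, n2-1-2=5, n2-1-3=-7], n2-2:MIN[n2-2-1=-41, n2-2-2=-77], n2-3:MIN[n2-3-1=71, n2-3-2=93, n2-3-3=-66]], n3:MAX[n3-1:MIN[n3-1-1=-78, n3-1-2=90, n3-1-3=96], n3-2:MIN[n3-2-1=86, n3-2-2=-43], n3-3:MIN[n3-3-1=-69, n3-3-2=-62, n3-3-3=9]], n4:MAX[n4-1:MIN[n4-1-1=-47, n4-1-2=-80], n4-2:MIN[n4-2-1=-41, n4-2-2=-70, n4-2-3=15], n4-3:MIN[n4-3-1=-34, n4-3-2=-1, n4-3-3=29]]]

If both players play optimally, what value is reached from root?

n1-1 (MIN): min(-36, 89, -9) = -36
n1-2 (MIN): min(8, -74) = -74
n1-3 (MIN): min(76, 97) = 76
n1 (MAX): max(-36, -74, 76) = 76
n2-1 (MIN): min(-72, 5, -7) = -72
n2-2 (MIN): min(-41, -77) = -77
n2-3 (MIN): min(71, 93, -66) = -66
n2 (MAX): max(-72, -77, -66) = -66
n3-1 (MIN): min(-78, 90, 96) = -78
n3-2 (MIN): min(86, -43) = -43
n3-3 (MIN): min(-69, -62, 9) = -69
n3 (MAX): max(-78, -43, -69) = -43
n4-1 (MIN): min(-47, -80) = -80
n4-2 (MIN): min(-41, -70, 15) = -70
n4-3 (MIN): min(-34, -1, 29) = -34
n4 (MAX): max(-80, -70, -34) = -34
root (MIN): min(76, -66, -43, -34) = -66

-66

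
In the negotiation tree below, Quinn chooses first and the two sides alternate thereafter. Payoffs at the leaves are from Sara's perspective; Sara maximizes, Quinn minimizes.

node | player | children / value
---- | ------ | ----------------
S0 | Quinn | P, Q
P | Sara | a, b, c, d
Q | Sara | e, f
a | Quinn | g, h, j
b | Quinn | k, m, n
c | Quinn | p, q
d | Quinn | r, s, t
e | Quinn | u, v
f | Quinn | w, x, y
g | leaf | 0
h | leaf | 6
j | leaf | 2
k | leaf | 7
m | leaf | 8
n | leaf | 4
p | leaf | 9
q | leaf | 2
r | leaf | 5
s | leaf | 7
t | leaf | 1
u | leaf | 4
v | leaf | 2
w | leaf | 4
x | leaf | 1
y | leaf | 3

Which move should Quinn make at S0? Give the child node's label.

Q

a (Quinn): min(0, 6, 2) = 0
b (Quinn): min(7, 8, 4) = 4
c (Quinn): min(9, 2) = 2
d (Quinn): min(5, 7, 1) = 1
P (Sara): max(0, 4, 2, 1) = 4
e (Quinn): min(4, 2) = 2
f (Quinn): min(4, 1, 3) = 1
Q (Sara): max(2, 1) = 2
S0 (Quinn): min(4, 2) = 2
Quinn at S0 wants the lowest of {P=4, Q=2}, so chooses Q.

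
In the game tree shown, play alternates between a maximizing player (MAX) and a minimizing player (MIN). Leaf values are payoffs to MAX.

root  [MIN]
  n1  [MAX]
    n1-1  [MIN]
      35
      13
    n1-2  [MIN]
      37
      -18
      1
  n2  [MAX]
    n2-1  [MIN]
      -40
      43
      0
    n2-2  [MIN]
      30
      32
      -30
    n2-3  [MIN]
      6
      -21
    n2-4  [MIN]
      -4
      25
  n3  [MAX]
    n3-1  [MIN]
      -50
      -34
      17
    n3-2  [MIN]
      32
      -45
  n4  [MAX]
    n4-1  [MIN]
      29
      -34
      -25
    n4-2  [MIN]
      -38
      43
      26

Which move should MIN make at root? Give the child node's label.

n3

n1-1 (MIN): min(35, 13) = 13
n1-2 (MIN): min(37, -18, 1) = -18
n1 (MAX): max(13, -18) = 13
n2-1 (MIN): min(-40, 43, 0) = -40
n2-2 (MIN): min(30, 32, -30) = -30
n2-3 (MIN): min(6, -21) = -21
n2-4 (MIN): min(-4, 25) = -4
n2 (MAX): max(-40, -30, -21, -4) = -4
n3-1 (MIN): min(-50, -34, 17) = -50
n3-2 (MIN): min(32, -45) = -45
n3 (MAX): max(-50, -45) = -45
n4-1 (MIN): min(29, -34, -25) = -34
n4-2 (MIN): min(-38, 43, 26) = -38
n4 (MAX): max(-34, -38) = -34
root (MIN): min(13, -4, -45, -34) = -45
MIN at root wants the lowest of {n1=13, n2=-4, n3=-45, n4=-34}, so chooses n3.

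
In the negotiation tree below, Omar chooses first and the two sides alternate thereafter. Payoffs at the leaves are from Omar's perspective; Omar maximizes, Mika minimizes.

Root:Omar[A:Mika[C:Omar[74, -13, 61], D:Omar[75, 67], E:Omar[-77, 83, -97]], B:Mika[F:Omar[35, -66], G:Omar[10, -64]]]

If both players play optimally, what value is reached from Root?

74

C (Omar): max(74, -13, 61) = 74
D (Omar): max(75, 67) = 75
E (Omar): max(-77, 83, -97) = 83
A (Mika): min(74, 75, 83) = 74
F (Omar): max(35, -66) = 35
G (Omar): max(10, -64) = 10
B (Mika): min(35, 10) = 10
Root (Omar): max(74, 10) = 74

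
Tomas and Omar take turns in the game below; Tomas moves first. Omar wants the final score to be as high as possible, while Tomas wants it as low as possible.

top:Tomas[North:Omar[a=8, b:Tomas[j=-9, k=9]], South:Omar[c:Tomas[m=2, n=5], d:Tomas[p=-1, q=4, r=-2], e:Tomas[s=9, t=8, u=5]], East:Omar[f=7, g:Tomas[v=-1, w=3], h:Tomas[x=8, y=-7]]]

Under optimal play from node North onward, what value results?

b (Tomas): min(-9, 9) = -9
North (Omar): max(8, -9) = 8

8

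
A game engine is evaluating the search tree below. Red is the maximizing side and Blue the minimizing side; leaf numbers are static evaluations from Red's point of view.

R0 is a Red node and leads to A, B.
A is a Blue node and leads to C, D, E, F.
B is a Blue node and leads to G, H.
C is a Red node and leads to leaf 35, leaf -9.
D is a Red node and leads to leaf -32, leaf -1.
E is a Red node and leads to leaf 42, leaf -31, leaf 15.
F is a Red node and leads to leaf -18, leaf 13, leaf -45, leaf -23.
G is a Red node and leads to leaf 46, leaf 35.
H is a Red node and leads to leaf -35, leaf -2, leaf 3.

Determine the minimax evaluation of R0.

3

C (Red): max(35, -9) = 35
D (Red): max(-32, -1) = -1
E (Red): max(42, -31, 15) = 42
F (Red): max(-18, 13, -45, -23) = 13
A (Blue): min(35, -1, 42, 13) = -1
G (Red): max(46, 35) = 46
H (Red): max(-35, -2, 3) = 3
B (Blue): min(46, 3) = 3
R0 (Red): max(-1, 3) = 3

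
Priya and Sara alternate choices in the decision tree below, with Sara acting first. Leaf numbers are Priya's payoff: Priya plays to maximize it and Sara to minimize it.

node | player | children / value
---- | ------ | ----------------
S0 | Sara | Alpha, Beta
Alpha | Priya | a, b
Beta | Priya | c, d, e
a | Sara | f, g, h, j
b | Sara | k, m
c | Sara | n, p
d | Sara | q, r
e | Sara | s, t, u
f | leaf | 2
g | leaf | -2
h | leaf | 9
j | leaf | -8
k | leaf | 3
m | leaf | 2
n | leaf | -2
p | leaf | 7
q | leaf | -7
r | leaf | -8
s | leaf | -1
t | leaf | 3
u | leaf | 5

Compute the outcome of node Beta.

c (Sara): min(-2, 7) = -2
d (Sara): min(-7, -8) = -8
e (Sara): min(-1, 3, 5) = -1
Beta (Priya): max(-2, -8, -1) = -1

-1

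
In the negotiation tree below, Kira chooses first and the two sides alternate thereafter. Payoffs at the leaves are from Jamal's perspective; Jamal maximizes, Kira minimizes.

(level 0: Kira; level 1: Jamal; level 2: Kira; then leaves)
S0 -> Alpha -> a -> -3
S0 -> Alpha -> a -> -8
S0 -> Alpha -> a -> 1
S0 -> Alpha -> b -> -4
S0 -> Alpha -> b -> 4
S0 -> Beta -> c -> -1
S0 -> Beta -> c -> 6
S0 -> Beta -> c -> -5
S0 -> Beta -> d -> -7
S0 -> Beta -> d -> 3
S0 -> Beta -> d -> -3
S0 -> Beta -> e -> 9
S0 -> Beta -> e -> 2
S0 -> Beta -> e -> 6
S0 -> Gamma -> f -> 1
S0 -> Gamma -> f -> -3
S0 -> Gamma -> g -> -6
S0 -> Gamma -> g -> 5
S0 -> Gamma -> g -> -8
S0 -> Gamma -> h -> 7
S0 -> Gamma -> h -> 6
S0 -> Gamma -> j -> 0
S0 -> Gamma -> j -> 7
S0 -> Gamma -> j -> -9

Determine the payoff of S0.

a (Kira): min(-3, -8, 1) = -8
b (Kira): min(-4, 4) = -4
Alpha (Jamal): max(-8, -4) = -4
c (Kira): min(-1, 6, -5) = -5
d (Kira): min(-7, 3, -3) = -7
e (Kira): min(9, 2, 6) = 2
Beta (Jamal): max(-5, -7, 2) = 2
f (Kira): min(1, -3) = -3
g (Kira): min(-6, 5, -8) = -8
h (Kira): min(7, 6) = 6
j (Kira): min(0, 7, -9) = -9
Gamma (Jamal): max(-3, -8, 6, -9) = 6
S0 (Kira): min(-4, 2, 6) = -4

-4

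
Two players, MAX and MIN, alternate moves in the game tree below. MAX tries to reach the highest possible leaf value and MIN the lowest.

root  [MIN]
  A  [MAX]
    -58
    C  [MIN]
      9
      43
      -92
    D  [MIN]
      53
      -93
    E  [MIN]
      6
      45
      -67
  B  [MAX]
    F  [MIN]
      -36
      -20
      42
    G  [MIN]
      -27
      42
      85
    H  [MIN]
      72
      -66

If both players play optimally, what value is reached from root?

C (MIN): min(9, 43, -92) = -92
D (MIN): min(53, -93) = -93
E (MIN): min(6, 45, -67) = -67
A (MAX): max(-58, -92, -93, -67) = -58
F (MIN): min(-36, -20, 42) = -36
G (MIN): min(-27, 42, 85) = -27
H (MIN): min(72, -66) = -66
B (MAX): max(-36, -27, -66) = -27
root (MIN): min(-58, -27) = -58

-58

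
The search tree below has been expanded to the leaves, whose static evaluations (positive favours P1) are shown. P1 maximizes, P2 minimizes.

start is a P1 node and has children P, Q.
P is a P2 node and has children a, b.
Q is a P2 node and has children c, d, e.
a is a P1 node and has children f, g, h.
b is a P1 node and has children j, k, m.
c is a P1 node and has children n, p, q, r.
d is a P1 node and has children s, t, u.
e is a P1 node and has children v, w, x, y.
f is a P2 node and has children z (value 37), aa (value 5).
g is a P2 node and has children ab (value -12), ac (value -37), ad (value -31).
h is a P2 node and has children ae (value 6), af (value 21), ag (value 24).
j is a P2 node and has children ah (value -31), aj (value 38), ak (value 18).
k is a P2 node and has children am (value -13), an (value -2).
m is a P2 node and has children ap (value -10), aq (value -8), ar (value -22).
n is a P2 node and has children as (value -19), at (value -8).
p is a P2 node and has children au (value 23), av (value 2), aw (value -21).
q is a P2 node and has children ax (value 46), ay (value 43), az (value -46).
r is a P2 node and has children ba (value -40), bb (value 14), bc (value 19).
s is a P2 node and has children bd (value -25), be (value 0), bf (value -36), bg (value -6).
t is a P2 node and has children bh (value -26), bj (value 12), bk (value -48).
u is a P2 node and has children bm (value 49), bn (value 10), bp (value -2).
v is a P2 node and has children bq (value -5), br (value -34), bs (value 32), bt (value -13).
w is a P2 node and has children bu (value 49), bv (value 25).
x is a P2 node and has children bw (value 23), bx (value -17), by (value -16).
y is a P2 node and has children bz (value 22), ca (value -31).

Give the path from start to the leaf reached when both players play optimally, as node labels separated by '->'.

start -> P -> b -> k -> am

f (P2): min(37, 5) = 5
g (P2): min(-12, -37, -31) = -37
h (P2): min(6, 21, 24) = 6
a (P1): max(5, -37, 6) = 6
j (P2): min(-31, 38, 18) = -31
k (P2): min(-13, -2) = -13
m (P2): min(-10, -8, -22) = -22
b (P1): max(-31, -13, -22) = -13
P (P2): min(6, -13) = -13
n (P2): min(-19, -8) = -19
p (P2): min(23, 2, -21) = -21
q (P2): min(46, 43, -46) = -46
r (P2): min(-40, 14, 19) = -40
c (P1): max(-19, -21, -46, -40) = -19
s (P2): min(-25, 0, -36, -6) = -36
t (P2): min(-26, 12, -48) = -48
u (P2): min(49, 10, -2) = -2
d (P1): max(-36, -48, -2) = -2
v (P2): min(-5, -34, 32, -13) = -34
w (P2): min(49, 25) = 25
x (P2): min(23, -17, -16) = -17
y (P2): min(22, -31) = -31
e (P1): max(-34, 25, -17, -31) = 25
Q (P2): min(-19, -2, 25) = -19
start (P1): max(-13, -19) = -13
At start, P1 picks P (highest: -13).
At P, P2 picks b (lowest: -13).
At b, P1 picks k (highest: -13).
At k, P2 picks am (lowest: -13).
Terminal value -13.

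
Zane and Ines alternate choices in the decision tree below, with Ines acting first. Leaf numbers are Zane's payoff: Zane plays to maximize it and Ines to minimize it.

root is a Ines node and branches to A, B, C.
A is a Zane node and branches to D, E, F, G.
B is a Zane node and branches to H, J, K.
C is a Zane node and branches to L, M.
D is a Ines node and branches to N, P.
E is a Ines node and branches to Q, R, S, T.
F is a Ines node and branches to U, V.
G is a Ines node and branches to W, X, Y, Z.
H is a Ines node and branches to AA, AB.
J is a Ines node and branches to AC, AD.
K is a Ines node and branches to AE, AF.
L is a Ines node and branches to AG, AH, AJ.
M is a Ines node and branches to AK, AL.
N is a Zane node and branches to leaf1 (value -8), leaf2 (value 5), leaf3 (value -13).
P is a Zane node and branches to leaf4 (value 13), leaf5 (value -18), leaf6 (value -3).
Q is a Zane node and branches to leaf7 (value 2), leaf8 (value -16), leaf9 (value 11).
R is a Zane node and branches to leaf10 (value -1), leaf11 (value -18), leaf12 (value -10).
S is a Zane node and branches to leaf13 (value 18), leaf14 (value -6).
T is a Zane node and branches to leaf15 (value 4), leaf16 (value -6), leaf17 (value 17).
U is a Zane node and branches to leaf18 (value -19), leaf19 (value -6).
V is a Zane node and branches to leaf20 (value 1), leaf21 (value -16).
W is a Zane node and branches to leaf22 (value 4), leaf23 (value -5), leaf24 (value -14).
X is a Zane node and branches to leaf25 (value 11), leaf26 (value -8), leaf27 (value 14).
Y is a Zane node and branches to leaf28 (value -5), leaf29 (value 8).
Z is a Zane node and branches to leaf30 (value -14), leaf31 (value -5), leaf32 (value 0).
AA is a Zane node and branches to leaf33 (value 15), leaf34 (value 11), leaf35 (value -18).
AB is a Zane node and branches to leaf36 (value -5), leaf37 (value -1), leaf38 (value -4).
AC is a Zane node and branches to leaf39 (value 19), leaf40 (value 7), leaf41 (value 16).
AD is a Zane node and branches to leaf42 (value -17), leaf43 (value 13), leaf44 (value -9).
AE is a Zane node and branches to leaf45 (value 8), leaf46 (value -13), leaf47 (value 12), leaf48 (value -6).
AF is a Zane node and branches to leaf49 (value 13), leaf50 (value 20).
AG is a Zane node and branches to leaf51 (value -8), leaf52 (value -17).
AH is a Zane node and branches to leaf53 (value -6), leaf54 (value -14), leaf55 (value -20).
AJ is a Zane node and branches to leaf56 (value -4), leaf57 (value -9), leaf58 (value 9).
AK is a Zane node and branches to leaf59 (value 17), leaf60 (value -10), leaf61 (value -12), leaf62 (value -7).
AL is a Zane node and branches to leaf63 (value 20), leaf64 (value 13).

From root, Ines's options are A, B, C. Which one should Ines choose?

A

N (Zane): max(-8, 5, -13) = 5
P (Zane): max(13, -18, -3) = 13
D (Ines): min(5, 13) = 5
Q (Zane): max(2, -16, 11) = 11
R (Zane): max(-1, -18, -10) = -1
S (Zane): max(18, -6) = 18
T (Zane): max(4, -6, 17) = 17
E (Ines): min(11, -1, 18, 17) = -1
U (Zane): max(-19, -6) = -6
V (Zane): max(1, -16) = 1
F (Ines): min(-6, 1) = -6
W (Zane): max(4, -5, -14) = 4
X (Zane): max(11, -8, 14) = 14
Y (Zane): max(-5, 8) = 8
Z (Zane): max(-14, -5, 0) = 0
G (Ines): min(4, 14, 8, 0) = 0
A (Zane): max(5, -1, -6, 0) = 5
AA (Zane): max(15, 11, -18) = 15
AB (Zane): max(-5, -1, -4) = -1
H (Ines): min(15, -1) = -1
AC (Zane): max(19, 7, 16) = 19
AD (Zane): max(-17, 13, -9) = 13
J (Ines): min(19, 13) = 13
AE (Zane): max(8, -13, 12, -6) = 12
AF (Zane): max(13, 20) = 20
K (Ines): min(12, 20) = 12
B (Zane): max(-1, 13, 12) = 13
AG (Zane): max(-8, -17) = -8
AH (Zane): max(-6, -14, -20) = -6
AJ (Zane): max(-4, -9, 9) = 9
L (Ines): min(-8, -6, 9) = -8
AK (Zane): max(17, -10, -12, -7) = 17
AL (Zane): max(20, 13) = 20
M (Ines): min(17, 20) = 17
C (Zane): max(-8, 17) = 17
root (Ines): min(5, 13, 17) = 5
Ines at root wants the lowest of {A=5, B=13, C=17}, so chooses A.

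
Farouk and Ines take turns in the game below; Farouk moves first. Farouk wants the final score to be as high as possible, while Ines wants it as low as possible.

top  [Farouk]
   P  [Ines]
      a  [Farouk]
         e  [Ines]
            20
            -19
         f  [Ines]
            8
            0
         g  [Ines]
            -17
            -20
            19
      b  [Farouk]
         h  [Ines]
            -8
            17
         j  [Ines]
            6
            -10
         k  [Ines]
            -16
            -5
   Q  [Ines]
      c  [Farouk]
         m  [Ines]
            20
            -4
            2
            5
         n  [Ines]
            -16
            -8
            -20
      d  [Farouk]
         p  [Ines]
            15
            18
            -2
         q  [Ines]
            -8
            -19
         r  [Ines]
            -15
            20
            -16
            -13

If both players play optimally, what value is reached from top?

-4

e (Ines): min(20, -19) = -19
f (Ines): min(8, 0) = 0
g (Ines): min(-17, -20, 19) = -20
a (Farouk): max(-19, 0, -20) = 0
h (Ines): min(-8, 17) = -8
j (Ines): min(6, -10) = -10
k (Ines): min(-16, -5) = -16
b (Farouk): max(-8, -10, -16) = -8
P (Ines): min(0, -8) = -8
m (Ines): min(20, -4, 2, 5) = -4
n (Ines): min(-16, -8, -20) = -20
c (Farouk): max(-4, -20) = -4
p (Ines): min(15, 18, -2) = -2
q (Ines): min(-8, -19) = -19
r (Ines): min(-15, 20, -16, -13) = -16
d (Farouk): max(-2, -19, -16) = -2
Q (Ines): min(-4, -2) = -4
top (Farouk): max(-8, -4) = -4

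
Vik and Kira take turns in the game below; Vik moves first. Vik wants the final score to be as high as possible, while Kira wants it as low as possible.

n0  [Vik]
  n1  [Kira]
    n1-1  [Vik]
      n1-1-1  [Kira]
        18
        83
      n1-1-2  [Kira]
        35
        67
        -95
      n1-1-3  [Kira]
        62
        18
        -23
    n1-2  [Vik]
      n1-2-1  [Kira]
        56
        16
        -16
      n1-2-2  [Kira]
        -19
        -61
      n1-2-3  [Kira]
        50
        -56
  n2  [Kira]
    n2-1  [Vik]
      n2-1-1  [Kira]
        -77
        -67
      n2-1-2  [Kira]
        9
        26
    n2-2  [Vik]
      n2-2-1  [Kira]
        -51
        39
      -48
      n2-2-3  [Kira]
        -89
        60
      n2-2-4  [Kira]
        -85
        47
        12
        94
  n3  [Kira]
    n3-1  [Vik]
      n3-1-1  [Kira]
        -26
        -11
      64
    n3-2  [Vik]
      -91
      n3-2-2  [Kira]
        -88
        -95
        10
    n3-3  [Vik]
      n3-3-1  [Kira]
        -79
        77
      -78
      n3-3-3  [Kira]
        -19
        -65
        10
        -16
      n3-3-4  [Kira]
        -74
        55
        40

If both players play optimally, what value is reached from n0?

n1-1-1 (Kira): min(18, 83) = 18
n1-1-2 (Kira): min(35, 67, -95) = -95
n1-1-3 (Kira): min(62, 18, -23) = -23
n1-1 (Vik): max(18, -95, -23) = 18
n1-2-1 (Kira): min(56, 16, -16) = -16
n1-2-2 (Kira): min(-19, -61) = -61
n1-2-3 (Kira): min(50, -56) = -56
n1-2 (Vik): max(-16, -61, -56) = -16
n1 (Kira): min(18, -16) = -16
n2-1-1 (Kira): min(-77, -67) = -77
n2-1-2 (Kira): min(9, 26) = 9
n2-1 (Vik): max(-77, 9) = 9
n2-2-1 (Kira): min(-51, 39) = -51
n2-2-3 (Kira): min(-89, 60) = -89
n2-2-4 (Kira): min(-85, 47, 12, 94) = -85
n2-2 (Vik): max(-51, -48, -89, -85) = -48
n2 (Kira): min(9, -48) = -48
n3-1-1 (Kira): min(-26, -11) = -26
n3-1 (Vik): max(-26, 64) = 64
n3-2-2 (Kira): min(-88, -95, 10) = -95
n3-2 (Vik): max(-91, -95) = -91
n3-3-1 (Kira): min(-79, 77) = -79
n3-3-3 (Kira): min(-19, -65, 10, -16) = -65
n3-3-4 (Kira): min(-74, 55, 40) = -74
n3-3 (Vik): max(-79, -78, -65, -74) = -65
n3 (Kira): min(64, -91, -65) = -91
n0 (Vik): max(-16, -48, -91) = -16

-16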